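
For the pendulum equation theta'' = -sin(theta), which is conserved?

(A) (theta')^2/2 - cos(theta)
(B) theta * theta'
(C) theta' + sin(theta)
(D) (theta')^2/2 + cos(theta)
A

A first integral I satisfies dI/dt = 0 along every solution. Differentiate each option and use the equation of motion:
(A) d/dt[(theta')^2/2 - cos(theta)] = theta' theta'' + sin(theta) theta' = theta'(-sin(theta)) + theta' sin(theta) = 0
(B) d/dt[theta * theta'] = (theta')^2 + theta theta'' = (theta')^2 - theta sin(theta), not identically 0
(C) d/dt[theta' + sin(theta)] = theta'' + cos(theta) theta' = -sin(theta) + theta' cos(theta), not identically 0
(D) d/dt[(theta')^2/2 + cos(theta)] = theta' theta'' - sin(theta) theta' = -2 theta' sin(theta), not identically 0

Only (A) has zero time-derivative. This is the total energy: kinetic (theta')^2/2 plus potential -cos(theta).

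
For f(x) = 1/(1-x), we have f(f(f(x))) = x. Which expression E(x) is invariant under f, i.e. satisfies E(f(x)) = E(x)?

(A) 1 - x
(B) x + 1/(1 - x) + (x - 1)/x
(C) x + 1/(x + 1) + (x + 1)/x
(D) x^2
B

Replace x by f(x) = 1/(1 - x) in each option and simplify. As a quick numerical cross-check, also compare E(3) with E(f(3)) = E(-1/2).

(A) 1 - x  ->  1 - (1/(1 - x)) = x/(x - 1); check: E(3) = -2 but E(-1/2) = 3/2.   [not invariant]
(B) x + 1/(1 - x) + (x - 1)/x  ->  (1/(1 - x)) + 1/(1 - (1/(1 - x))) + ((1/(1 - x)) - 1)/(1/(1 - x)), which simplifies back to x + 1/(1 - x) + (x - 1)/x; check: E(3) = 19/6, E(-1/2) = 19/6.   [invariant]
(C) x + 1/(x + 1) + (x + 1)/x  ->  (1/(1 - x)) + 1/((1/(1 - x)) + 1) + ((1/(1 - x)) + 1)/(1/(1 - x)) = (-x^3 + 6x^2 - 11x + 7)/(x^2 - 3x + 2); check: E(3) = 55/12 but E(-1/2) = 1/2.   [not invariant]
(D) x^2  ->  (1/(1 - x))^2 = (x - 1)^(-2); check: E(3) = 9 but E(-1/2) = 1/4.   [not invariant]

Only (B) is unchanged. Indeed f(f(x)) = 1/(1 - 1/(1-x)) = (1-x)/(-x) = (x-1)/x, so E(x) = x + f(x) + f(f(x)) is the sum over the whole 3-cycle; applying f just permutes the three terms cyclically (x -> f(x) -> f(f(x)) -> x), leaving the sum unchanged.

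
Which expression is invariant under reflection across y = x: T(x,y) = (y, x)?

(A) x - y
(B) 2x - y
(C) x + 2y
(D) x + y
D

The map is reflection across y = x: T(x,y) = (y, x).
Substitute the transformed coordinates into each option and compare with the original:
(A) x - y  ->  (y) - (x) = -x + y   [differs from x - y: not invariant]
(B) 2x - y  ->  2(y) - (x) = -x + 2y   [differs from 2x - y: not invariant]
(C) x + 2y  ->  (y) + 2(x) = 2x + y   [differs from x + 2y: not invariant]
(D) x + y  ->  (y) + (x) = x + y   [equals x + y: invariant]

Only option (D), x + y, is unchanged by the transformation.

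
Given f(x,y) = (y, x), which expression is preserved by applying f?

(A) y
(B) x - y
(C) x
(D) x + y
D

For f(x,y) = (y, x):
After applying f: x' = y, y' = x. So x' + y' = y + x = x + y.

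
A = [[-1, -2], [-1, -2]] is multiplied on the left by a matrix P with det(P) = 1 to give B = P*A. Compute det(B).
0

By the multiplicative property of determinants, det(B) = det(P*A) = det(P) * det(A) = det(A),
so the determinant is invariant under multiplication by any determinant-1 matrix; we just need det(A).

det(A) = (-1)(-2) - (-2)(-1) = 2 - 2 = 0

Therefore det(B) = 1 * 0 = 0.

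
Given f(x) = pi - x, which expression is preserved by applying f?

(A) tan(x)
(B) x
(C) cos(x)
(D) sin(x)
D

For f(x) = pi - x:
sin(pi - x) = sin(x), so sine is invariant under this transformation.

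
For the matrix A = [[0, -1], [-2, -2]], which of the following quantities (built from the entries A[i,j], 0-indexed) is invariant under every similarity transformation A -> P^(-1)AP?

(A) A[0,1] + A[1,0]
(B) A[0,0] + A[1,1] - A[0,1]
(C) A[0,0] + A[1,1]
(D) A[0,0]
C

A[0,0] + A[1,1] is the trace of A. By the cyclic property of the trace, tr(P^(-1)AP) = tr(APP^(-1)) = tr(A), so it is the same for every matrix similar to A.

The other combinations are not similarity invariants. For example, take P = [[1, 2], [0, 1]] (det P = 1), so P^(-1) = [[1, -2], [0, 1]] and
B = P^(-1)AP = [[4, 11], [-2, -6]].
Evaluating each option on A and on B:
(A) A[0,1] + A[1,0]: -3 for A, 9 for B -> changes
(B) A[0,0] + A[1,1] - A[0,1]: -1 for A, -13 for B -> changes
(C) A[0,0] + A[1,1]: -2 for A, -2 for B -> unchanged
(D) A[0,0]: 0 for A, 4 for B -> changes

Only (C) A[0,0] + A[1,1] = -2 survives (and it does so for every P, not just this one), so it is the invariant.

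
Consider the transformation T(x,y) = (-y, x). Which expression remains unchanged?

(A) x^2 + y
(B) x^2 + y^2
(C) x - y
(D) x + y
B

An expression E(x,y) is invariant under T if E(T(x,y)) = E(x,y). Here T(x,y) = (-y, x).
Substitute the transformed coordinates into each option and compare with the original:
(A) x^2 + y  ->  (-y)^2 + (x) = x + y^2   [differs from x^2 + y: not invariant]
(B) x^2 + y^2  ->  (-y)^2 + (x)^2 = x^2 + y^2   [equals x^2 + y^2: invariant]
(C) x - y  ->  (-y) - (x) = -x - y   [differs from x - y: not invariant]
(D) x + y  ->  (-y) + (x) = x - y   [differs from x + y: not invariant]

Only option (B), x^2 + y^2, is unchanged by the transformation.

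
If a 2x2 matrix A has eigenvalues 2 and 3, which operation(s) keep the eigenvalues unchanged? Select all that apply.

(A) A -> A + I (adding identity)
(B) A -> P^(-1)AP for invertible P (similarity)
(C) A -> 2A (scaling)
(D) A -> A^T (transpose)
B and D

Eigenvalues are preserved by:
1. Similarity transformations: A -> P^(-1)AP (same characteristic polynomial)
2. Transpose: A^T has the same eigenvalues as A

Eigenvalues are NOT preserved by:
- Adding identity: eigenvalues become 2+1, 3+1
- Scaling: eigenvalues become 4, 6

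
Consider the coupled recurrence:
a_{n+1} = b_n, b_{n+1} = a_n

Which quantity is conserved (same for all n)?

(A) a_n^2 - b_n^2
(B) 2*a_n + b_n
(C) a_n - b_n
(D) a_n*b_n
D

Replace a_n by a_{n+1} = b_n and b_n by b_{n+1} = a_n in each option and simplify:
(A) a_n^2 - b_n^2  ->  (b_n)^2 - (a_n)^2 = -a_n^2 + b_n^2   [not conserved]
(B) 2*a_n + b_n  ->  2*(b_n) + (a_n) = a_n + 2*b_n   [not conserved]
(C) a_n - b_n  ->  (b_n) - (a_n) = -a_n + b_n   [not conserved]
(D) a_n*b_n  ->  (b_n)*(a_n) = a_n*b_n   [conserved]

Only (D) a_n*b_n returns to itself after one step, so it is the conserved quantity.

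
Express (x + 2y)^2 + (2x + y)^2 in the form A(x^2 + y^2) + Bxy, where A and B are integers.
5(x^2 + y^2) + 8xy

Expanding: (x + 2y)^2 = x^2 + 4xy + 4y^2
(2x + y)^2 = 4x^2 + 4xy + y^2
Sum = (1+4)(x^2+y^2) + 8xy = 5(x^2 + y^2) + 8xy
This is symmetric in x and y.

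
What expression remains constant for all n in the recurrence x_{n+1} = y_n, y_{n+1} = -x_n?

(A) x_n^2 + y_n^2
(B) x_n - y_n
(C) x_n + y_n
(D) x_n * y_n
A

For the recurrence x_{n+1} = y_n, y_{n+1} = -x_n:

x_{n+1}^2 + y_{n+1}^2 = y_n^2 + (-x_n)^2 = x_n^2 + y_n^2
The sum of squares is conserved (like energy in a harmonic oscillator).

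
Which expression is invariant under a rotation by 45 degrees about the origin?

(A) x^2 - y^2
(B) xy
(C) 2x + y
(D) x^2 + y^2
D

A rotation by 45 degrees sends (x, y) to (sqrt(2)x/2 - sqrt(2)y/2, sqrt(2)x/2 + sqrt(2)y/2).
Substitute the transformed coordinates into each option and compare with the original:
(A) x^2 - y^2  ->  (sqrt(2)x/2 - sqrt(2)y/2)^2 - (sqrt(2)x/2 + sqrt(2)y/2)^2 = -2xy   [differs from x^2 - y^2: not invariant]
(B) xy  ->  (sqrt(2)x/2 - sqrt(2)y/2)(sqrt(2)x/2 + sqrt(2)y/2) = x^2/2 - y^2/2   [differs from xy: not invariant]
(C) 2x + y  ->  2(sqrt(2)x/2 - sqrt(2)y/2) + (sqrt(2)x/2 + sqrt(2)y/2) = 3sqrt(2)x/2 - sqrt(2)y/2   [differs from 2x + y: not invariant]
(D) x^2 + y^2  ->  (sqrt(2)x/2 - sqrt(2)y/2)^2 + (sqrt(2)x/2 + sqrt(2)y/2)^2 = x^2 + y^2   [equals x^2 + y^2: invariant]

Only option (D), x^2 + y^2, is unchanged by the transformation.
Geometrically, x^2 + y^2 is the squared distance from the origin, which every rotation about the origin preserves.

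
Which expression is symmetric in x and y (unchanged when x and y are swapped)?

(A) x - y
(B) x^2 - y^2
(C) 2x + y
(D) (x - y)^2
D

A symmetric expression is unchanged when the variables are permuted; here the transformation to test is the swap (x, y) -> (y, x).
Substitute the transformed coordinates into each option and compare with the original:
(A) x - y  ->  (y) - (x) = -x + y   [differs from x - y: not invariant]
(B) x^2 - y^2  ->  (y)^2 - (x)^2 = -x^2 + y^2   [differs from x^2 - y^2: not invariant]
(C) 2x + y  ->  2(y) + (x) = x + 2y   [differs from 2x + y: not invariant]
(D) (x - y)^2  ->  ((y) - (x))^2 = x^2 - 2xy + y^2   [equals (x - y)^2: invariant]

Only option (D), (x - y)^2, is unchanged by the transformation.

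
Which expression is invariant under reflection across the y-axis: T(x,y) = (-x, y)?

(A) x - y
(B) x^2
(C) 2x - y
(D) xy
B

The map is reflection across the y-axis: T(x,y) = (-x, y).
Substitute the transformed coordinates into each option and compare with the original:
(A) x - y  ->  (-x) - (y) = -x - y   [differs from x - y: not invariant]
(B) x^2  ->  (-x)^2 = x^2   [equals x^2: invariant]
(C) 2x - y  ->  2(-x) - (y) = -2x - y   [differs from 2x - y: not invariant]
(D) xy  ->  (-x)(y) = -xy   [differs from xy: not invariant]

Only option (B), x^2, is unchanged by the transformation.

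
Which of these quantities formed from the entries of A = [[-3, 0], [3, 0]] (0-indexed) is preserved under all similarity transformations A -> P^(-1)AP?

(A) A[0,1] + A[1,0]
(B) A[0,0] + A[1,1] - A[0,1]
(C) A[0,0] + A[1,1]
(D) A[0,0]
C

A[0,0] + A[1,1] is the trace of A. By the cyclic property of the trace, tr(P^(-1)AP) = tr(APP^(-1)) = tr(A), so it is the same for every matrix similar to A.

The other combinations are not similarity invariants. For example, take P = [[2, 1], [1, 1]] (det P = 1), so P^(-1) = [[1, -1], [-1, 2]] and
B = P^(-1)AP = [[-12, -6], [18, 9]].
Evaluating each option on A and on B:
(A) A[0,1] + A[1,0]: 3 for A, 12 for B -> changes
(B) A[0,0] + A[1,1] - A[0,1]: -3 for A, 3 for B -> changes
(C) A[0,0] + A[1,1]: -3 for A, -3 for B -> unchanged
(D) A[0,0]: -3 for A, -12 for B -> changes

Only (C) A[0,0] + A[1,1] = -3 survives (and it does so for every P, not just this one), so it is the invariant.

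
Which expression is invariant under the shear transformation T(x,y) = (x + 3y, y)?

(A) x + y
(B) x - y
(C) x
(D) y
D

Under the shear T(x,y) = (x + 3y, y):
Substitute the transformed coordinates into each option and compare with the original:
(A) x + y  ->  (x + 3y) + (y) = x + 4y   [differs from x + y: not invariant]
(B) x - y  ->  (x + 3y) - (y) = x + 2y   [differs from x - y: not invariant]
(C) x  ->  (x + 3y) = x + 3y   [differs from x: not invariant]
(D) y  ->  (y) = y   [equals y: invariant]

Only option (D), y, is unchanged by the transformation.
A horizontal shear moves points parallel to the x-axis, so the y-coordinate (and any function of y alone) is unchanged.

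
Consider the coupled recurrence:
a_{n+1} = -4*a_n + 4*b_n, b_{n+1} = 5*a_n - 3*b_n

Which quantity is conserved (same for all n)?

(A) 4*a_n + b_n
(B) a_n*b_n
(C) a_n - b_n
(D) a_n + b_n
D

Replace a_n by a_{n+1} = -4*a_n + 4*b_n and b_n by b_{n+1} = 5*a_n - 3*b_n in each option and simplify:
(A) 4*a_n + b_n  ->  4*(-4*a_n + 4*b_n) + (5*a_n - 3*b_n) = -11*a_n + 13*b_n   [not conserved]
(B) a_n*b_n  ->  (-4*a_n + 4*b_n)*(5*a_n - 3*b_n) = -20*a_n^2 + 32*a_n*b_n - 12*b_n^2   [not conserved]
(C) a_n - b_n  ->  (-4*a_n + 4*b_n) - (5*a_n - 3*b_n) = -9*a_n + 7*b_n   [not conserved]
(D) a_n + b_n  ->  (-4*a_n + 4*b_n) + (5*a_n - 3*b_n) = a_n + b_n   [conserved]

Only (D) a_n + b_n returns to itself after one step, so it is the conserved quantity.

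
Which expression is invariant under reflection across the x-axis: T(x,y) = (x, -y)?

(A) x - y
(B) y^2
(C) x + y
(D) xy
B

The map is reflection across the x-axis: T(x,y) = (x, -y).
Substitute the transformed coordinates into each option and compare with the original:
(A) x - y  ->  (x) - (-y) = x + y   [differs from x - y: not invariant]
(B) y^2  ->  (-y)^2 = y^2   [equals y^2: invariant]
(C) x + y  ->  (x) + (-y) = x - y   [differs from x + y: not invariant]
(D) xy  ->  (x)(-y) = -xy   [differs from xy: not invariant]

Only option (B), y^2, is unchanged by the transformation.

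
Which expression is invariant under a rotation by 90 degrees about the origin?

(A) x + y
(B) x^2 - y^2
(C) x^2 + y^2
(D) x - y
C

A rotation by 90 degrees sends (x, y) to (-y, x).
Substitute the transformed coordinates into each option and compare with the original:
(A) x + y  ->  (-y) + (x) = x - y   [differs from x + y: not invariant]
(B) x^2 - y^2  ->  (-y)^2 - (x)^2 = -x^2 + y^2   [differs from x^2 - y^2: not invariant]
(C) x^2 + y^2  ->  (-y)^2 + (x)^2 = x^2 + y^2   [equals x^2 + y^2: invariant]
(D) x - y  ->  (-y) - (x) = -x - y   [differs from x - y: not invariant]

Only option (C), x^2 + y^2, is unchanged by the transformation.
Geometrically, x^2 + y^2 is the squared distance from the origin, which every rotation about the origin preserves.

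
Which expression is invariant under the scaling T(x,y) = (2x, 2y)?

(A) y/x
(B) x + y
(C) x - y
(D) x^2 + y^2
A

Under the uniform scaling T(x,y) = (2x, 2y):
Substitute the transformed coordinates into each option and compare with the original:
(A) y/x  ->  (2y)/(2x) = y/x   [equals y/x: invariant]
(B) x + y  ->  (2x) + (2y) = 2x + 2y   [differs from x + y: not invariant]
(C) x - y  ->  (2x) - (2y) = 2x - 2y   [differs from x - y: not invariant]
(D) x^2 + y^2  ->  (2x)^2 + (2y)^2 = 4x^2 + 4y^2   [differs from x^2 + y^2: not invariant]

Only option (A), y/x, is unchanged by the transformation.
The common factor 2 cancels in a ratio of coordinates, while sums, products and sums of squares pick up factors of 2 or 4.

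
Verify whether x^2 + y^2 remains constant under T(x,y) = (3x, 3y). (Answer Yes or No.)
No

Substitute T(x,y) = (3x, 3y) into the expression and compare with the original.

Original: x^2 + y^2
After applying T: (3x)^2 + (3y)^2 = 9x^2 + 9y^2

This differs from the original x^2 + y^2 (difference: 8x^2 + 8y^2), so the expression is NOT invariant.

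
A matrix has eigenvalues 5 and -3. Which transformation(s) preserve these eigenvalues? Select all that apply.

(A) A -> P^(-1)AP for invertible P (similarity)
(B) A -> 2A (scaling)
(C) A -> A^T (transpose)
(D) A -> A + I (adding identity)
A and C

Eigenvalues are preserved by:
1. Similarity transformations: A -> P^(-1)AP (same characteristic polynomial)
2. Transpose: A^T has the same eigenvalues as A

Eigenvalues are NOT preserved by:
- Adding identity: eigenvalues become 5+1, -3+1
- Scaling: eigenvalues become 10, -6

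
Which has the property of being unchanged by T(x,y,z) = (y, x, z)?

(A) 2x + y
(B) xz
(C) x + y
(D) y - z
C

Apply T(x,y,z) = (y, x, z) to each option, i.e. replace (x, y, z) by the transformed coordinates.
Substitute the transformed coordinates into each option and compare with the original:
(A) 2x + y  ->  2(y) + (x) = x + 2y   [differs from 2x + y: not invariant]
(B) xz  ->  (y)(z) = yz   [differs from xz: not invariant]
(C) x + y  ->  (y) + (x) = x + y   [equals x + y: invariant]
(D) y - z  ->  (x) - (z) = x - z   [differs from y - z: not invariant]

Only option (C), x + y, is unchanged by the transformation.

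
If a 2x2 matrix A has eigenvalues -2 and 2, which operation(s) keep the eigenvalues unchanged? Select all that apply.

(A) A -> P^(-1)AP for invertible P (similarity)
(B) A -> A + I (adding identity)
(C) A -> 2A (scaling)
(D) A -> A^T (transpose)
A and D

Eigenvalues are preserved by:
1. Similarity transformations: A -> P^(-1)AP (same characteristic polynomial)
2. Transpose: A^T has the same eigenvalues as A

Eigenvalues are NOT preserved by:
- Adding identity: eigenvalues become -2+1, 2+1
- Scaling: eigenvalues become -4, 4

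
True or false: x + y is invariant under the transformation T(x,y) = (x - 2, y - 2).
False

Substitute T(x,y) = (x - 2, y - 2) into the expression and compare with the original.

Original: x + y
After applying T: (x - 2) + (y - 2) = x + y - 4

This differs from the original x + y (difference: -4), so the expression is NOT invariant.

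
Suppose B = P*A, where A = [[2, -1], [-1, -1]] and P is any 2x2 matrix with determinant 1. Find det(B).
-3

By the multiplicative property of determinants, det(B) = det(P*A) = det(P) * det(A) = det(A),
so the determinant is invariant under multiplication by any determinant-1 matrix; we just need det(A).

det(A) = (2)(-1) - (-1)(-1) = -2 - 1 = -3

Therefore det(B) = 1 * (-3) = -3.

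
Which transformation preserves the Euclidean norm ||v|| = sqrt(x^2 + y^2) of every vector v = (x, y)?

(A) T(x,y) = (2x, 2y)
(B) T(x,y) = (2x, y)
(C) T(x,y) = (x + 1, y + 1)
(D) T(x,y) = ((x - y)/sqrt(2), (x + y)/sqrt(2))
D

A transformation preserves a norm if ||T(v)|| = ||v|| for every v; a single vector where the norm changes rules an option out.

(A) T(x,y) = (2x, 2y): v = (1, 0) has norm sqrt((1)^2 + (0)^2) = 1, but T(v) = (2, 0) has norm 2 -- not preserved.
(B) T(x,y) = (2x, y): v = (1, 0) has norm sqrt((1)^2 + (0)^2) = 1, but T(v) = (2, 0) has norm 2 -- not preserved.
(C) T(x,y) = (x + 1, y + 1): v = (1, 0) has norm sqrt((1)^2 + (0)^2) = 1, but T(v) = (2, 1) has norm sqrt(5) -- not preserved.
(D) T(x,y) = ((x - y)/sqrt(2), (x + y)/sqrt(2)): preserves the norm -- it is an orthogonal map (a rotation/reflection), and (sqrt(2)(x - y)/2)^2 + (sqrt(2)(x + y)/2)^2 simplifies to x^2 + y^2.

Therefore the answer is (D).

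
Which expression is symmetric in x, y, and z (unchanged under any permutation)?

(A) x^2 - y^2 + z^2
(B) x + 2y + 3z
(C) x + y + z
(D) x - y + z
C

A symmetric expression is unchanged when the variables are permuted; here the transformation to test is the swap (x, y) -> (y, x).
A symmetric expression must survive every permutation; the single swap x <-> y already eliminates the distractors, and the keyed expression is also unchanged by x <-> z and y <-> z (each variable enters it in exactly the same way).
Substitute the transformed coordinates into each option and compare with the original:
(A) x^2 - y^2 + z^2  ->  (y)^2 - (x)^2 + z^2 = -x^2 + y^2 + z^2   [differs from x^2 - y^2 + z^2: not invariant]
(B) x + 2y + 3z  ->  (y) + 2(x) + 3z = 2x + y + 3z   [differs from x + 2y + 3z: not invariant]
(C) x + y + z  ->  (y) + (x) + z = x + y + z   [equals x + y + z: invariant]
(D) x - y + z  ->  (y) - (x) + z = -x + y + z   [differs from x - y + z: not invariant]

Only option (C), x + y + z, is unchanged by the transformation.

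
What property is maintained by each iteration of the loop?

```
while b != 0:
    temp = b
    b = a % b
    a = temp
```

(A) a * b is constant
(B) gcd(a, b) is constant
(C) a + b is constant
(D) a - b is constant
B

A loop invariant must hold before the first iteration and be re-established by every execution of the body.

(B) gcd(a, b) is constant: One iteration replaces (a, b) by (b, a mod b). Since a mod b = a - q*b for an integer q, any common divisor of a and b divides b and a mod b, and conversely; hence gcd(b, a mod b) = gcd(a, b). For instance (32, 10) -> (10, 2) keeps gcd = 2. At exit b = 0 and a = gcd of the original inputs.

The other options fail:
(A) a * b is constant: e.g. (a, b) = (32, 10) -> (10, 2): the product goes from 320 to 20.
(C) a + b is constant: e.g. (a, b) = (32, 10) -> (10, 2): the sum goes from 42 to 12.
(D) a - b is constant: e.g. (a, b) = (32, 10) -> (10, 2): the difference goes from 22 to 8.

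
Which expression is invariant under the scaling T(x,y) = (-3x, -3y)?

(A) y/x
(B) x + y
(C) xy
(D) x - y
A

Under the uniform scaling T(x,y) = (-3x, -3y):
Substitute the transformed coordinates into each option and compare with the original:
(A) y/x  ->  (-3y)/(-3x) = y/x   [equals y/x: invariant]
(B) x + y  ->  (-3x) + (-3y) = -3x - 3y   [differs from x + y: not invariant]
(C) xy  ->  (-3x)(-3y) = 9xy   [differs from xy: not invariant]
(D) x - y  ->  (-3x) - (-3y) = -3x + 3y   [differs from x - y: not invariant]

Only option (A), y/x, is unchanged by the transformation.
The common factor -3 cancels in a ratio of coordinates, while sums, products and sums of squares pick up factors of -3 or 9.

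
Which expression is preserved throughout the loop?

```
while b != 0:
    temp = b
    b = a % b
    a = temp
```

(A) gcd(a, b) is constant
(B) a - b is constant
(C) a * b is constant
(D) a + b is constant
A

A loop invariant must hold before the first iteration and be re-established by every execution of the body.

(A) gcd(a, b) is constant: One iteration replaces (a, b) by (b, a mod b). Since a mod b = a - q*b for an integer q, any common divisor of a and b divides b and a mod b, and conversely; hence gcd(b, a mod b) = gcd(a, b). For instance (39, 10) -> (10, 9) keeps gcd = 1. At exit b = 0 and a = gcd of the original inputs.

The other options fail:
(B) a - b is constant: e.g. (a, b) = (39, 10) -> (10, 9): the difference goes from 29 to 1.
(C) a * b is constant: e.g. (a, b) = (39, 10) -> (10, 9): the product goes from 390 to 90.
(D) a + b is constant: e.g. (a, b) = (39, 10) -> (10, 9): the sum goes from 49 to 19.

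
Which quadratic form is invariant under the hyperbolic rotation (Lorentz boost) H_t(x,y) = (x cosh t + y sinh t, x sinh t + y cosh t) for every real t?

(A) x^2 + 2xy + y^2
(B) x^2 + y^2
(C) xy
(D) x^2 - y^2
D

Write x' = x cosh t + y sinh t, y' = x sinh t + y cosh t and substitute into each option:
(A) x^2 + 2xy + y^2: (x' + y')^2 with x' + y' = (x + y)(cosh t + sinh t) = (x + y)e^t, so it becomes (x + y)^2 e^(2t)   [not invariant for t != 0]
(B) x^2 + y^2: (x cosh t + y sinh t)^2 + (x sinh t + y cosh t)^2 = (x^2 + y^2)(cosh^2 t + sinh^2 t) + 4xy sinh t cosh t = (x^2 + y^2) cosh 2t + 2xy sinh 2t   [not invariant for t != 0]
(C) xy: (x cosh t + y sinh t)(x sinh t + y cosh t) = xy(cosh^2 t + sinh^2 t) + (x^2 + y^2) sinh t cosh t = xy cosh 2t + (x^2 + y^2)(sinh 2t)/2   [not invariant for t != 0]
(D) x^2 - y^2: (x cosh t + y sinh t)^2 - (x sinh t + y cosh t)^2 = x^2(cosh^2 t - sinh^2 t) + 2xy(cosh t sinh t - sinh t cosh t) + y^2(sinh^2 t - cosh^2 t) = x^2 - y^2   [invariant, using cosh^2 t - sinh^2 t = 1]

Only (D) x^2 - y^2 is unchanged; it is the Minkowski form preserved by Lorentz boosts, just as x^2 + y^2 is preserved by ordinary rotations.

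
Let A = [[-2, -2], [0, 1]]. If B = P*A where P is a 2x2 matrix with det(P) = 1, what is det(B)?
-2

By the multiplicative property of determinants, det(B) = det(P*A) = det(P) * det(A) = det(A),
so the determinant is invariant under multiplication by any determinant-1 matrix; we just need det(A).

det(A) = (-2)(1) - (-2)(0) = -2 - 0 = -2

Therefore det(B) = 1 * (-2) = -2.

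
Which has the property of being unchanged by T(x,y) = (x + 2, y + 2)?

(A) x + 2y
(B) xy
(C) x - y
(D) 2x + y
C

An expression E(x,y) is invariant under T if E(T(x,y)) = E(x,y). Here T(x,y) = (x + 2, y + 2).
Substitute the transformed coordinates into each option and compare with the original:
(A) x + 2y  ->  (x + 2) + 2(y + 2) = x + 2y + 6   [differs from x + 2y: not invariant]
(B) xy  ->  (x + 2)(y + 2) = xy + 2x + 2y + 4   [differs from xy: not invariant]
(C) x - y  ->  (x + 2) - (y + 2) = x - y   [equals x - y: invariant]
(D) 2x + y  ->  2(x + 2) + (y + 2) = 2x + y + 6   [differs from 2x + y: not invariant]

Only option (C), x - y, is unchanged by the transformation.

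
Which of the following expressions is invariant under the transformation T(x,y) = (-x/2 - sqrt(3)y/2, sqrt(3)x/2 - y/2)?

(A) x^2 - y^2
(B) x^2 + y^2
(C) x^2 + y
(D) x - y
B

An expression E(x,y) is invariant under T if E(T(x,y)) = E(x,y). Here T(x,y) = (-x/2 - sqrt(3)y/2, sqrt(3)x/2 - y/2).
Substitute the transformed coordinates into each option and compare with the original:
(A) x^2 - y^2  ->  (-x/2 - sqrt(3)y/2)^2 - (sqrt(3)x/2 - y/2)^2 = -x^2/2 + sqrt(3)xy + y^2/2   [differs from x^2 - y^2: not invariant]
(B) x^2 + y^2  ->  (-x/2 - sqrt(3)y/2)^2 + (sqrt(3)x/2 - y/2)^2 = x^2 + y^2   [equals x^2 + y^2: invariant]
(C) x^2 + y  ->  (-x/2 - sqrt(3)y/2)^2 + (sqrt(3)x/2 - y/2) = x^2/4 + sqrt(3)xy/2 + sqrt(3)x/2 + 3y^2/4 - y/2   [differs from x^2 + y: not invariant]
(D) x - y  ->  (-x/2 - sqrt(3)y/2) - (sqrt(3)x/2 - y/2) = -sqrt(3)x/2 - x/2 - sqrt(3)y/2 + y/2   [differs from x - y: not invariant]

Only option (B), x^2 + y^2, is unchanged by the transformation.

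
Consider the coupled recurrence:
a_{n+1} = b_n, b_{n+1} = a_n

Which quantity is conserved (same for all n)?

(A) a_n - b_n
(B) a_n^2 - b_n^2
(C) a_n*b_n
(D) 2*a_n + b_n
C

Replace a_n by a_{n+1} = b_n and b_n by b_{n+1} = a_n in each option and simplify:
(A) a_n - b_n  ->  (b_n) - (a_n) = -a_n + b_n   [not conserved]
(B) a_n^2 - b_n^2  ->  (b_n)^2 - (a_n)^2 = -a_n^2 + b_n^2   [not conserved]
(C) a_n*b_n  ->  (b_n)*(a_n) = a_n*b_n   [conserved]
(D) 2*a_n + b_n  ->  2*(b_n) + (a_n) = a_n + 2*b_n   [not conserved]

Only (C) a_n*b_n returns to itself after one step, so it is the conserved quantity.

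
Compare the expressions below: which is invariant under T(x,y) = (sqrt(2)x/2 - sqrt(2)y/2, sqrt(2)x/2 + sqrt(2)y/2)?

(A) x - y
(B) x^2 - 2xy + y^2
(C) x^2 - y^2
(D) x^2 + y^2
D

An expression E(x,y) is invariant under T if E(T(x,y)) = E(x,y). Here T(x,y) = (sqrt(2)x/2 - sqrt(2)y/2, sqrt(2)x/2 + sqrt(2)y/2).
Substitute the transformed coordinates into each option and compare with the original:
(A) x - y  ->  (sqrt(2)x/2 - sqrt(2)y/2) - (sqrt(2)x/2 + sqrt(2)y/2) = -sqrt(2)y   [differs from x - y: not invariant]
(B) x^2 - 2xy + y^2  ->  (sqrt(2)x/2 - sqrt(2)y/2)^2 - 2(sqrt(2)x/2 - sqrt(2)y/2)(sqrt(2)x/2 + sqrt(2)y/2) + (sqrt(2)x/2 + sqrt(2)y/2)^2 = 2y^2   [differs from x^2 - 2xy + y^2: not invariant]
(C) x^2 - y^2  ->  (sqrt(2)x/2 - sqrt(2)y/2)^2 - (sqrt(2)x/2 + sqrt(2)y/2)^2 = -2xy   [differs from x^2 - y^2: not invariant]
(D) x^2 + y^2  ->  (sqrt(2)x/2 - sqrt(2)y/2)^2 + (sqrt(2)x/2 + sqrt(2)y/2)^2 = x^2 + y^2   [equals x^2 + y^2: invariant]

Only option (D), x^2 + y^2, is unchanged by the transformation.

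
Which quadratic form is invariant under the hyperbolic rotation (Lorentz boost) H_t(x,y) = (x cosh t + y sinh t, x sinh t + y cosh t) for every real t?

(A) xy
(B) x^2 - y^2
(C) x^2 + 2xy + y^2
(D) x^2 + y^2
B

Write x' = x cosh t + y sinh t, y' = x sinh t + y cosh t and substitute into each option:
(A) xy: (x cosh t + y sinh t)(x sinh t + y cosh t) = xy(cosh^2 t + sinh^2 t) + (x^2 + y^2) sinh t cosh t = xy cosh 2t + (x^2 + y^2)(sinh 2t)/2   [not invariant for t != 0]
(B) x^2 - y^2: (x cosh t + y sinh t)^2 - (x sinh t + y cosh t)^2 = x^2(cosh^2 t - sinh^2 t) + 2xy(cosh t sinh t - sinh t cosh t) + y^2(sinh^2 t - cosh^2 t) = x^2 - y^2   [invariant, using cosh^2 t - sinh^2 t = 1]
(C) x^2 + 2xy + y^2: (x' + y')^2 with x' + y' = (x + y)(cosh t + sinh t) = (x + y)e^t, so it becomes (x + y)^2 e^(2t)   [not invariant for t != 0]
(D) x^2 + y^2: (x cosh t + y sinh t)^2 + (x sinh t + y cosh t)^2 = (x^2 + y^2)(cosh^2 t + sinh^2 t) + 4xy sinh t cosh t = (x^2 + y^2) cosh 2t + 2xy sinh 2t   [not invariant for t != 0]

Only (B) x^2 - y^2 is unchanged; it is the Minkowski form preserved by Lorentz boosts, just as x^2 + y^2 is preserved by ordinary rotations.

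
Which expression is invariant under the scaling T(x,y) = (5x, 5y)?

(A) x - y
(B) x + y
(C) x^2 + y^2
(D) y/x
D

Under the uniform scaling T(x,y) = (5x, 5y):
Substitute the transformed coordinates into each option and compare with the original:
(A) x - y  ->  (5x) - (5y) = 5x - 5y   [differs from x - y: not invariant]
(B) x + y  ->  (5x) + (5y) = 5x + 5y   [differs from x + y: not invariant]
(C) x^2 + y^2  ->  (5x)^2 + (5y)^2 = 25x^2 + 25y^2   [differs from x^2 + y^2: not invariant]
(D) y/x  ->  (5y)/(5x) = y/x   [equals y/x: invariant]

Only option (D), y/x, is unchanged by the transformation.
The common factor 5 cancels in a ratio of coordinates, while sums, products and sums of squares pick up factors of 5 or 25.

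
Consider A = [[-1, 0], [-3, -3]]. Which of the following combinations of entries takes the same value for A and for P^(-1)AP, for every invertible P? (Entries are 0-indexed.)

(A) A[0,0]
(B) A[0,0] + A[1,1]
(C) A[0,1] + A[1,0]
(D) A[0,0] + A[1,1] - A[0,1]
B

A[0,0] + A[1,1] is the trace of A. By the cyclic property of the trace, tr(P^(-1)AP) = tr(APP^(-1)) = tr(A), so it is the same for every matrix similar to A.

The other combinations are not similarity invariants. For example, take P = [[1, -1], [0, 1]] (det P = 1), so P^(-1) = [[1, 1], [0, 1]] and
B = P^(-1)AP = [[-4, 1], [-3, 0]].
Evaluating each option on A and on B:
(A) A[0,0]: -1 for A, -4 for B -> changes
(B) A[0,0] + A[1,1]: -4 for A, -4 for B -> unchanged
(C) A[0,1] + A[1,0]: -3 for A, -2 for B -> changes
(D) A[0,0] + A[1,1] - A[0,1]: -4 for A, -5 for B -> changes

Only (B) A[0,0] + A[1,1] = -4 survives (and it does so for every P, not just this one), so it is the invariant.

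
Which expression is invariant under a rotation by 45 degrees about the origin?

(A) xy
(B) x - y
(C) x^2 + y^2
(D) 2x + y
C

A rotation by 45 degrees sends (x, y) to (sqrt(2)x/2 - sqrt(2)y/2, sqrt(2)x/2 + sqrt(2)y/2).
Substitute the transformed coordinates into each option and compare with the original:
(A) xy  ->  (sqrt(2)x/2 - sqrt(2)y/2)(sqrt(2)x/2 + sqrt(2)y/2) = x^2/2 - y^2/2   [differs from xy: not invariant]
(B) x - y  ->  (sqrt(2)x/2 - sqrt(2)y/2) - (sqrt(2)x/2 + sqrt(2)y/2) = -sqrt(2)y   [differs from x - y: not invariant]
(C) x^2 + y^2  ->  (sqrt(2)x/2 - sqrt(2)y/2)^2 + (sqrt(2)x/2 + sqrt(2)y/2)^2 = x^2 + y^2   [equals x^2 + y^2: invariant]
(D) 2x + y  ->  2(sqrt(2)x/2 - sqrt(2)y/2) + (sqrt(2)x/2 + sqrt(2)y/2) = 3sqrt(2)x/2 - sqrt(2)y/2   [differs from 2x + y: not invariant]

Only option (C), x^2 + y^2, is unchanged by the transformation.
Geometrically, x^2 + y^2 is the squared distance from the origin, which every rotation about the origin preserves.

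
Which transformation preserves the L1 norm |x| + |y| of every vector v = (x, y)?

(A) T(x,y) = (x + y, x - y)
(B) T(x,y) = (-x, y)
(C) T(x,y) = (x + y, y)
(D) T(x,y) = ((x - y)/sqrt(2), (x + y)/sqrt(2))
B

A transformation preserves a norm if ||T(v)|| = ||v|| for every v; a single vector where the norm changes rules an option out.

(A) T(x,y) = (x + y, x - y): v = (1, 0) has norm |1| + |0| = 1, but T(v) = (1, 1) has norm 2 -- not preserved.
(B) T(x,y) = (-x, y): preserves the norm -- it only permutes the coordinates and/or flips signs, which leaves |x| + |y| unchanged.
(C) T(x,y) = (x + y, y): v = (0, 1) has norm |0| + |1| = 1, but T(v) = (1, 1) has norm 2 -- not preserved.
(D) T(x,y) = ((x - y)/sqrt(2), (x + y)/sqrt(2)): v = (1, 0) has norm |1| + |0| = 1, but T(v) = (sqrt(2)/2, sqrt(2)/2) has norm sqrt(2) -- not preserved.

Therefore the answer is (B).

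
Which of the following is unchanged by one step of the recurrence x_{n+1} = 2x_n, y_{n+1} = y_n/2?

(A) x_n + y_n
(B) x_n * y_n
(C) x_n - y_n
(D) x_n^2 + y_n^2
B

For the recurrence x_{n+1} = 2x_n, y_{n+1} = y_n/2:

x_{n+1} * y_{n+1} = (2x_n) * (y_n/2) = x_n * y_n
The product is conserved.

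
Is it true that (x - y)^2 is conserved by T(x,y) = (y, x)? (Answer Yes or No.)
Yes

Substitute T(x,y) = (y, x) into the expression and compare with the original.

Original: (x - y)^2
After applying T: ((y) - (x))^2 = x^2 - 2xy + y^2

This is identical to the original (x - y)^2, so the expression is invariant.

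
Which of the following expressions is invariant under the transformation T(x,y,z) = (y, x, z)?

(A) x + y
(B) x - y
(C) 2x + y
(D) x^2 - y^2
A

Apply T(x,y,z) = (y, x, z) to each option, i.e. replace (x, y, z) by the transformed coordinates.
Substitute the transformed coordinates into each option and compare with the original:
(A) x + y  ->  (y) + (x) = x + y   [equals x + y: invariant]
(B) x - y  ->  (y) - (x) = -x + y   [differs from x - y: not invariant]
(C) 2x + y  ->  2(y) + (x) = x + 2y   [differs from 2x + y: not invariant]
(D) x^2 - y^2  ->  (y)^2 - (x)^2 = -x^2 + y^2   [differs from x^2 - y^2: not invariant]

Only option (A), x + y, is unchanged by the transformation.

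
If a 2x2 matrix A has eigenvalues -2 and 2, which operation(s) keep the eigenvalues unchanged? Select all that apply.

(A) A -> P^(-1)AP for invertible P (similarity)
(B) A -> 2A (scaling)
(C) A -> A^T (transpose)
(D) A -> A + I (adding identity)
A and C

Eigenvalues are preserved by:
1. Similarity transformations: A -> P^(-1)AP (same characteristic polynomial)
2. Transpose: A^T has the same eigenvalues as A

Eigenvalues are NOT preserved by:
- Adding identity: eigenvalues become -2+1, 2+1
- Scaling: eigenvalues become -4, 4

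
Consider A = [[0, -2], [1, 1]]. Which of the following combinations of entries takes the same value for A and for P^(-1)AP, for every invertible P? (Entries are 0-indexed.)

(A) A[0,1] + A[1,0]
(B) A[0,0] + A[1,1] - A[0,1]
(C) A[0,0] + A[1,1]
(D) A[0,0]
C

A[0,0] + A[1,1] is the trace of A. By the cyclic property of the trace, tr(P^(-1)AP) = tr(APP^(-1)) = tr(A), so it is the same for every matrix similar to A.

The other combinations are not similarity invariants. For example, take P = [[1, 1], [0, 1]] (det P = 1), so P^(-1) = [[1, -1], [0, 1]] and
B = P^(-1)AP = [[-1, -4], [1, 2]].
Evaluating each option on A and on B:
(A) A[0,1] + A[1,0]: -1 for A, -3 for B -> changes
(B) A[0,0] + A[1,1] - A[0,1]: 3 for A, 5 for B -> changes
(C) A[0,0] + A[1,1]: 1 for A, 1 for B -> unchanged
(D) A[0,0]: 0 for A, -1 for B -> changes

Only (C) A[0,0] + A[1,1] = 1 survives (and it does so for every P, not just this one), so it is the invariant.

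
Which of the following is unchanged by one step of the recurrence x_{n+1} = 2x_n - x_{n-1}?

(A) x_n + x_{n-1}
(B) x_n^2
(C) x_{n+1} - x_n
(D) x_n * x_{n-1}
C

For the recurrence x_{n+1} = 2x_n - x_{n-1}:

If x_{n+1} = 2x_n - x_{n-1}, then:
x_{n+1} - x_n = x_n - x_{n-1}
The first difference is constant throughout the sequence.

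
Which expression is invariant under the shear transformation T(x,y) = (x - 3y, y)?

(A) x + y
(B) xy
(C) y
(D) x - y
C

Under the shear T(x,y) = (x - 3y, y):
Substitute the transformed coordinates into each option and compare with the original:
(A) x + y  ->  (x - 3y) + (y) = x - 2y   [differs from x + y: not invariant]
(B) xy  ->  (x - 3y)(y) = xy - 3y^2   [differs from xy: not invariant]
(C) y  ->  (y) = y   [equals y: invariant]
(D) x - y  ->  (x - 3y) - (y) = x - 4y   [differs from x - y: not invariant]

Only option (C), y, is unchanged by the transformation.
A horizontal shear moves points parallel to the x-axis, so the y-coordinate (and any function of y alone) is unchanged.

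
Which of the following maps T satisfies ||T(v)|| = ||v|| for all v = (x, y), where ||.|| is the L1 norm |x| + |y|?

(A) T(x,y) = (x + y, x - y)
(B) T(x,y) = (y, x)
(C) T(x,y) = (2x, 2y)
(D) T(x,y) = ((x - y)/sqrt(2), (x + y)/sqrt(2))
B

A transformation preserves a norm if ||T(v)|| = ||v|| for every v; a single vector where the norm changes rules an option out.

(A) T(x,y) = (x + y, x - y): v = (1, 0) has norm |1| + |0| = 1, but T(v) = (1, 1) has norm 2 -- not preserved.
(B) T(x,y) = (y, x): preserves the norm -- it only permutes the coordinates and/or flips signs, which leaves |x| + |y| unchanged.
(C) T(x,y) = (2x, 2y): v = (1, 0) has norm |1| + |0| = 1, but T(v) = (2, 0) has norm 2 -- not preserved.
(D) T(x,y) = ((x - y)/sqrt(2), (x + y)/sqrt(2)): v = (1, 0) has norm |1| + |0| = 1, but T(v) = (sqrt(2)/2, sqrt(2)/2) has norm sqrt(2) -- not preserved.

Therefore the answer is (B).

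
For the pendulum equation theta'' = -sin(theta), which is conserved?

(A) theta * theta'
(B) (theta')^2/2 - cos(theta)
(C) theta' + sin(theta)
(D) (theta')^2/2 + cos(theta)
B

A first integral I satisfies dI/dt = 0 along every solution. Differentiate each option and use the equation of motion:
(A) d/dt[theta * theta'] = (theta')^2 + theta theta'' = (theta')^2 - theta sin(theta), not identically 0
(B) d/dt[(theta')^2/2 - cos(theta)] = theta' theta'' + sin(theta) theta' = theta'(-sin(theta)) + theta' sin(theta) = 0
(C) d/dt[theta' + sin(theta)] = theta'' + cos(theta) theta' = -sin(theta) + theta' cos(theta), not identically 0
(D) d/dt[(theta')^2/2 + cos(theta)] = theta' theta'' - sin(theta) theta' = -2 theta' sin(theta), not identically 0

Only (B) has zero time-derivative. This is the total energy: kinetic (theta')^2/2 plus potential -cos(theta).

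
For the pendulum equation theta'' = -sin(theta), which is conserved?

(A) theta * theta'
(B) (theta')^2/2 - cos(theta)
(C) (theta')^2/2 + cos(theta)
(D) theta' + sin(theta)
B

A first integral I satisfies dI/dt = 0 along every solution. Differentiate each option and use the equation of motion:
(A) d/dt[theta * theta'] = (theta')^2 + theta theta'' = (theta')^2 - theta sin(theta), not identically 0
(B) d/dt[(theta')^2/2 - cos(theta)] = theta' theta'' + sin(theta) theta' = theta'(-sin(theta)) + theta' sin(theta) = 0
(C) d/dt[(theta')^2/2 + cos(theta)] = theta' theta'' - sin(theta) theta' = -2 theta' sin(theta), not identically 0
(D) d/dt[theta' + sin(theta)] = theta'' + cos(theta) theta' = -sin(theta) + theta' cos(theta), not identically 0

Only (B) has zero time-derivative. This is the total energy: kinetic (theta')^2/2 plus potential -cos(theta).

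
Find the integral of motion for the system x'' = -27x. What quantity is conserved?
E = (x')^2 + 27x^2

Multiply the equation by x':
x' * x'' = -27x * x'
The left side is d/dt[(x')^2/2] and the right side is d/dt[-27x^2/2], so
d/dt[(x')^2/2 + 27x^2/2] = 0, i.e. (x')^2/2 + 27x^2/2 = constant.
Multiplying by 2, the integral of motion is E = (x')^2 + 27x^2.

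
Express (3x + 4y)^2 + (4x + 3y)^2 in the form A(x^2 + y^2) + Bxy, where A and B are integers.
25(x^2 + y^2) + 48xy

Expanding: (3x + 4y)^2 = 9x^2 + 24xy + 16y^2
(4x + 3y)^2 = 16x^2 + 24xy + 9y^2
Sum = (9+16)(x^2+y^2) + 48xy = 25(x^2 + y^2) + 48xy
This is symmetric in x and y.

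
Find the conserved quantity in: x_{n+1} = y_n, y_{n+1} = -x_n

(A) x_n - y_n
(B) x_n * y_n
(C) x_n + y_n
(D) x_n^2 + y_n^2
D

For the recurrence x_{n+1} = y_n, y_{n+1} = -x_n:

x_{n+1}^2 + y_{n+1}^2 = y_n^2 + (-x_n)^2 = x_n^2 + y_n^2
The sum of squares is conserved (like energy in a harmonic oscillator).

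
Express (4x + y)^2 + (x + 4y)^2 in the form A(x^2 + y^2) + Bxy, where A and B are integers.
17(x^2 + y^2) + 16xy

Expanding: (4x + y)^2 = 16x^2 + 8xy + y^2
(x + 4y)^2 = x^2 + 8xy + 16y^2
Sum = (16+1)(x^2+y^2) + 16xy = 17(x^2 + y^2) + 16xy
This is symmetric in x and y.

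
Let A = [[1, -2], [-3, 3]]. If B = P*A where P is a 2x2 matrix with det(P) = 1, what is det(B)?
-3

By the multiplicative property of determinants, det(B) = det(P*A) = det(P) * det(A) = det(A),
so the determinant is invariant under multiplication by any determinant-1 matrix; we just need det(A).

det(A) = (1)(3) - (-2)(-3) = 3 - 6 = -3

Therefore det(B) = 1 * (-3) = -3.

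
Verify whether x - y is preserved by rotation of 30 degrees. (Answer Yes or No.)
No

Applying rotation by 30 degrees: x' = x*cos(30 degrees) - y*sin(30 degrees) = sqrt(3)x/2 - y/2, y' = x*sin(30 degrees) + y*cos(30 degrees) = x/2 + sqrt(3)y/2

Substituting into x - y:
(sqrt(3)x/2 - y/2) - (x/2 + sqrt(3)y/2)
= -x/2 + sqrt(3)x/2 - sqrt(3)y/2 - y/2

This differs from the original expression x - y, so it is NOT invariant.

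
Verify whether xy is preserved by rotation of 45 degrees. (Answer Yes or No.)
No

Applying rotation by 45 degrees: x' = x*cos(45 degrees) - y*sin(45 degrees) = sqrt(2)x/2 - sqrt(2)y/2, y' = x*sin(45 degrees) + y*cos(45 degrees) = sqrt(2)x/2 + sqrt(2)y/2

Substituting into xy:
(sqrt(2)x/2 - sqrt(2)y/2)(sqrt(2)x/2 + sqrt(2)y/2)
= x^2/2 - y^2/2

This differs from the original expression xy, so it is NOT invariant.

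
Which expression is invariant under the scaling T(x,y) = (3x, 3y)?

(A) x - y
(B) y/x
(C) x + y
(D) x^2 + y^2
B

Under the uniform scaling T(x,y) = (3x, 3y):
Substitute the transformed coordinates into each option and compare with the original:
(A) x - y  ->  (3x) - (3y) = 3x - 3y   [differs from x - y: not invariant]
(B) y/x  ->  (3y)/(3x) = y/x   [equals y/x: invariant]
(C) x + y  ->  (3x) + (3y) = 3x + 3y   [differs from x + y: not invariant]
(D) x^2 + y^2  ->  (3x)^2 + (3y)^2 = 9x^2 + 9y^2   [differs from x^2 + y^2: not invariant]

Only option (B), y/x, is unchanged by the transformation.
The common factor 3 cancels in a ratio of coordinates, while sums, products and sums of squares pick up factors of 3 or 9.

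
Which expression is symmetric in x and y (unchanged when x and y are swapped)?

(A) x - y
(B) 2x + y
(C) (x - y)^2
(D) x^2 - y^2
C

A symmetric expression is unchanged when the variables are permuted; here the transformation to test is the swap (x, y) -> (y, x).
Substitute the transformed coordinates into each option and compare with the original:
(A) x - y  ->  (y) - (x) = -x + y   [differs from x - y: not invariant]
(B) 2x + y  ->  2(y) + (x) = x + 2y   [differs from 2x + y: not invariant]
(C) (x - y)^2  ->  ((y) - (x))^2 = x^2 - 2xy + y^2   [equals (x - y)^2: invariant]
(D) x^2 - y^2  ->  (y)^2 - (x)^2 = -x^2 + y^2   [differs from x^2 - y^2: not invariant]

Only option (C), (x - y)^2, is unchanged by the transformation.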